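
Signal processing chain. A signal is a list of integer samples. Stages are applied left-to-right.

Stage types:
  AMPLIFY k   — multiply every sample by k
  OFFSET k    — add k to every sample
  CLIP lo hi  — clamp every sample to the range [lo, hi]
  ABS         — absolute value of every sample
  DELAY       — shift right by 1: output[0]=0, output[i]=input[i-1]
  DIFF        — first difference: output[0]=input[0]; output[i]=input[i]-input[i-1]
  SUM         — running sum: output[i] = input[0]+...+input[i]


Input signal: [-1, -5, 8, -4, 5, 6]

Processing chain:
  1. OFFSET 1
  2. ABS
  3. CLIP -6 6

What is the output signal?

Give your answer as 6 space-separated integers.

Input: [-1, -5, 8, -4, 5, 6]
Stage 1 (OFFSET 1): -1+1=0, -5+1=-4, 8+1=9, -4+1=-3, 5+1=6, 6+1=7 -> [0, -4, 9, -3, 6, 7]
Stage 2 (ABS): |0|=0, |-4|=4, |9|=9, |-3|=3, |6|=6, |7|=7 -> [0, 4, 9, 3, 6, 7]
Stage 3 (CLIP -6 6): clip(0,-6,6)=0, clip(4,-6,6)=4, clip(9,-6,6)=6, clip(3,-6,6)=3, clip(6,-6,6)=6, clip(7,-6,6)=6 -> [0, 4, 6, 3, 6, 6]

Answer: 0 4 6 3 6 6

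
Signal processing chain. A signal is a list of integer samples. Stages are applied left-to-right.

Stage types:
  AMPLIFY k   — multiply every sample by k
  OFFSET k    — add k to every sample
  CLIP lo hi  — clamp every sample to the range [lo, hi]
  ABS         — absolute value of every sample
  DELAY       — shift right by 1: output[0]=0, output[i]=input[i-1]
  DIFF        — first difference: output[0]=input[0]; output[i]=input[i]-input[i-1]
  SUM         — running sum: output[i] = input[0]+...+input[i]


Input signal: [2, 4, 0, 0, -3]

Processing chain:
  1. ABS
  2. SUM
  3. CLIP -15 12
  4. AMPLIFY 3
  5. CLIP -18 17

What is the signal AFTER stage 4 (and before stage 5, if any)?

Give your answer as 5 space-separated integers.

Input: [2, 4, 0, 0, -3]
Stage 1 (ABS): |2|=2, |4|=4, |0|=0, |0|=0, |-3|=3 -> [2, 4, 0, 0, 3]
Stage 2 (SUM): sum[0..0]=2, sum[0..1]=6, sum[0..2]=6, sum[0..3]=6, sum[0..4]=9 -> [2, 6, 6, 6, 9]
Stage 3 (CLIP -15 12): clip(2,-15,12)=2, clip(6,-15,12)=6, clip(6,-15,12)=6, clip(6,-15,12)=6, clip(9,-15,12)=9 -> [2, 6, 6, 6, 9]
Stage 4 (AMPLIFY 3): 2*3=6, 6*3=18, 6*3=18, 6*3=18, 9*3=27 -> [6, 18, 18, 18, 27]

Answer: 6 18 18 18 27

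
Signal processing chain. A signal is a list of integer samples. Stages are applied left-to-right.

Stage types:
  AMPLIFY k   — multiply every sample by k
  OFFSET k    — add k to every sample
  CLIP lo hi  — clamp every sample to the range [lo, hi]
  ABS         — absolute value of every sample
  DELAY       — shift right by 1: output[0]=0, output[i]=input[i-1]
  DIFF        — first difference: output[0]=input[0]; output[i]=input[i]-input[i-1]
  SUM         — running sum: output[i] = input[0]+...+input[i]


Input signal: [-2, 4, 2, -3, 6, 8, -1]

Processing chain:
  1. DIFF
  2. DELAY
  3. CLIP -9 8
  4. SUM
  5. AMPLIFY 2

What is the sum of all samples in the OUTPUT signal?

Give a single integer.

Answer: 26

Derivation:
Input: [-2, 4, 2, -3, 6, 8, -1]
Stage 1 (DIFF): s[0]=-2, 4--2=6, 2-4=-2, -3-2=-5, 6--3=9, 8-6=2, -1-8=-9 -> [-2, 6, -2, -5, 9, 2, -9]
Stage 2 (DELAY): [0, -2, 6, -2, -5, 9, 2] = [0, -2, 6, -2, -5, 9, 2] -> [0, -2, 6, -2, -5, 9, 2]
Stage 3 (CLIP -9 8): clip(0,-9,8)=0, clip(-2,-9,8)=-2, clip(6,-9,8)=6, clip(-2,-9,8)=-2, clip(-5,-9,8)=-5, clip(9,-9,8)=8, clip(2,-9,8)=2 -> [0, -2, 6, -2, -5, 8, 2]
Stage 4 (SUM): sum[0..0]=0, sum[0..1]=-2, sum[0..2]=4, sum[0..3]=2, sum[0..4]=-3, sum[0..5]=5, sum[0..6]=7 -> [0, -2, 4, 2, -3, 5, 7]
Stage 5 (AMPLIFY 2): 0*2=0, -2*2=-4, 4*2=8, 2*2=4, -3*2=-6, 5*2=10, 7*2=14 -> [0, -4, 8, 4, -6, 10, 14]
Output sum: 26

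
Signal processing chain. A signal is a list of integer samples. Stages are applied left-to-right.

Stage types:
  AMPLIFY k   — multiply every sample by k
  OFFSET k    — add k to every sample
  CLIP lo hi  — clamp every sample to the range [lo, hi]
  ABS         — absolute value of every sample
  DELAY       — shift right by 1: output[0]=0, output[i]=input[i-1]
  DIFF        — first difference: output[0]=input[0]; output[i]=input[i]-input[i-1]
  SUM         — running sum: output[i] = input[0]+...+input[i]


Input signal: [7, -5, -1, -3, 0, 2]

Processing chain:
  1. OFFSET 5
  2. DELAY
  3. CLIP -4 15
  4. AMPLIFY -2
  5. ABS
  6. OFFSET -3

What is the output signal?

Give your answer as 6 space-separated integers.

Input: [7, -5, -1, -3, 0, 2]
Stage 1 (OFFSET 5): 7+5=12, -5+5=0, -1+5=4, -3+5=2, 0+5=5, 2+5=7 -> [12, 0, 4, 2, 5, 7]
Stage 2 (DELAY): [0, 12, 0, 4, 2, 5] = [0, 12, 0, 4, 2, 5] -> [0, 12, 0, 4, 2, 5]
Stage 3 (CLIP -4 15): clip(0,-4,15)=0, clip(12,-4,15)=12, clip(0,-4,15)=0, clip(4,-4,15)=4, clip(2,-4,15)=2, clip(5,-4,15)=5 -> [0, 12, 0, 4, 2, 5]
Stage 4 (AMPLIFY -2): 0*-2=0, 12*-2=-24, 0*-2=0, 4*-2=-8, 2*-2=-4, 5*-2=-10 -> [0, -24, 0, -8, -4, -10]
Stage 5 (ABS): |0|=0, |-24|=24, |0|=0, |-8|=8, |-4|=4, |-10|=10 -> [0, 24, 0, 8, 4, 10]
Stage 6 (OFFSET -3): 0+-3=-3, 24+-3=21, 0+-3=-3, 8+-3=5, 4+-3=1, 10+-3=7 -> [-3, 21, -3, 5, 1, 7]

Answer: -3 21 -3 5 1 7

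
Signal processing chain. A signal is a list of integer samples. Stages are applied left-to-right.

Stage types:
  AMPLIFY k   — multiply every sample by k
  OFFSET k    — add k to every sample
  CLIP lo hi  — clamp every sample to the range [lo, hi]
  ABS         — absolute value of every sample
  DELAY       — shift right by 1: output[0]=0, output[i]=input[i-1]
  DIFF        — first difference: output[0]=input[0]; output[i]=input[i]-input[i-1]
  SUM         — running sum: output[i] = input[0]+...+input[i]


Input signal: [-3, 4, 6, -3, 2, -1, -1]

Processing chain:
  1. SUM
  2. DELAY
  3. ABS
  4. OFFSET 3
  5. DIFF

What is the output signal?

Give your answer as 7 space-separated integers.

Input: [-3, 4, 6, -3, 2, -1, -1]
Stage 1 (SUM): sum[0..0]=-3, sum[0..1]=1, sum[0..2]=7, sum[0..3]=4, sum[0..4]=6, sum[0..5]=5, sum[0..6]=4 -> [-3, 1, 7, 4, 6, 5, 4]
Stage 2 (DELAY): [0, -3, 1, 7, 4, 6, 5] = [0, -3, 1, 7, 4, 6, 5] -> [0, -3, 1, 7, 4, 6, 5]
Stage 3 (ABS): |0|=0, |-3|=3, |1|=1, |7|=7, |4|=4, |6|=6, |5|=5 -> [0, 3, 1, 7, 4, 6, 5]
Stage 4 (OFFSET 3): 0+3=3, 3+3=6, 1+3=4, 7+3=10, 4+3=7, 6+3=9, 5+3=8 -> [3, 6, 4, 10, 7, 9, 8]
Stage 5 (DIFF): s[0]=3, 6-3=3, 4-6=-2, 10-4=6, 7-10=-3, 9-7=2, 8-9=-1 -> [3, 3, -2, 6, -3, 2, -1]

Answer: 3 3 -2 6 -3 2 -1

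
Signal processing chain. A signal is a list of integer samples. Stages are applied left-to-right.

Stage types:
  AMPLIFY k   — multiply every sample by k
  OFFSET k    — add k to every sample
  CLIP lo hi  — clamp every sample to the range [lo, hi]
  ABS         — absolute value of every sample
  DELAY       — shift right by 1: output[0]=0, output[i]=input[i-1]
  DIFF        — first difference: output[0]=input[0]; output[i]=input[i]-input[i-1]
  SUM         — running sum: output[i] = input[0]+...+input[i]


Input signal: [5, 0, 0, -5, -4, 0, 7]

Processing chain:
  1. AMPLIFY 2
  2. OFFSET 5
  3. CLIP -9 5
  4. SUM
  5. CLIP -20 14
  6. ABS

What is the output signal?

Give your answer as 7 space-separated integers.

Answer: 5 10 14 10 7 12 14

Derivation:
Input: [5, 0, 0, -5, -4, 0, 7]
Stage 1 (AMPLIFY 2): 5*2=10, 0*2=0, 0*2=0, -5*2=-10, -4*2=-8, 0*2=0, 7*2=14 -> [10, 0, 0, -10, -8, 0, 14]
Stage 2 (OFFSET 5): 10+5=15, 0+5=5, 0+5=5, -10+5=-5, -8+5=-3, 0+5=5, 14+5=19 -> [15, 5, 5, -5, -3, 5, 19]
Stage 3 (CLIP -9 5): clip(15,-9,5)=5, clip(5,-9,5)=5, clip(5,-9,5)=5, clip(-5,-9,5)=-5, clip(-3,-9,5)=-3, clip(5,-9,5)=5, clip(19,-9,5)=5 -> [5, 5, 5, -5, -3, 5, 5]
Stage 4 (SUM): sum[0..0]=5, sum[0..1]=10, sum[0..2]=15, sum[0..3]=10, sum[0..4]=7, sum[0..5]=12, sum[0..6]=17 -> [5, 10, 15, 10, 7, 12, 17]
Stage 5 (CLIP -20 14): clip(5,-20,14)=5, clip(10,-20,14)=10, clip(15,-20,14)=14, clip(10,-20,14)=10, clip(7,-20,14)=7, clip(12,-20,14)=12, clip(17,-20,14)=14 -> [5, 10, 14, 10, 7, 12, 14]
Stage 6 (ABS): |5|=5, |10|=10, |14|=14, |10|=10, |7|=7, |12|=12, |14|=14 -> [5, 10, 14, 10, 7, 12, 14]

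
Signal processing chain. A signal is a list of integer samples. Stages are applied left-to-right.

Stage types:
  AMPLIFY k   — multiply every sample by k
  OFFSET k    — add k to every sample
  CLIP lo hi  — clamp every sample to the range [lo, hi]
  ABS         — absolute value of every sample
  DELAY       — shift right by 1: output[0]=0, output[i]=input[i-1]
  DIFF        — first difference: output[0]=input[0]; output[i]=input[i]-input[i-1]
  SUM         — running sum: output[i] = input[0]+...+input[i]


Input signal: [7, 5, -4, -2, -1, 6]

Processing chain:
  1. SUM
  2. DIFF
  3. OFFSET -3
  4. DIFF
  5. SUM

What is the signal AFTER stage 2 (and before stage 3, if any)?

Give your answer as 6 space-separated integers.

Input: [7, 5, -4, -2, -1, 6]
Stage 1 (SUM): sum[0..0]=7, sum[0..1]=12, sum[0..2]=8, sum[0..3]=6, sum[0..4]=5, sum[0..5]=11 -> [7, 12, 8, 6, 5, 11]
Stage 2 (DIFF): s[0]=7, 12-7=5, 8-12=-4, 6-8=-2, 5-6=-1, 11-5=6 -> [7, 5, -4, -2, -1, 6]

Answer: 7 5 -4 -2 -1 6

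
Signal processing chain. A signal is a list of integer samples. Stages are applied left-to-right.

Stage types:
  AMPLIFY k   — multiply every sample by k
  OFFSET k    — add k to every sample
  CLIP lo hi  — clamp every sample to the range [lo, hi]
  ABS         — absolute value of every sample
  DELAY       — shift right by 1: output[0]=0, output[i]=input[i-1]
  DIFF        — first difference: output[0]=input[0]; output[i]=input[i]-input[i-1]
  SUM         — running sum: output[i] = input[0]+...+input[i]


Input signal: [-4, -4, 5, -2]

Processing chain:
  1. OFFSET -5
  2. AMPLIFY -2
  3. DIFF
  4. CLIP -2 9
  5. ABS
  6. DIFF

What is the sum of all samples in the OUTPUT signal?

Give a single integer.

Answer: 9

Derivation:
Input: [-4, -4, 5, -2]
Stage 1 (OFFSET -5): -4+-5=-9, -4+-5=-9, 5+-5=0, -2+-5=-7 -> [-9, -9, 0, -7]
Stage 2 (AMPLIFY -2): -9*-2=18, -9*-2=18, 0*-2=0, -7*-2=14 -> [18, 18, 0, 14]
Stage 3 (DIFF): s[0]=18, 18-18=0, 0-18=-18, 14-0=14 -> [18, 0, -18, 14]
Stage 4 (CLIP -2 9): clip(18,-2,9)=9, clip(0,-2,9)=0, clip(-18,-2,9)=-2, clip(14,-2,9)=9 -> [9, 0, -2, 9]
Stage 5 (ABS): |9|=9, |0|=0, |-2|=2, |9|=9 -> [9, 0, 2, 9]
Stage 6 (DIFF): s[0]=9, 0-9=-9, 2-0=2, 9-2=7 -> [9, -9, 2, 7]
Output sum: 9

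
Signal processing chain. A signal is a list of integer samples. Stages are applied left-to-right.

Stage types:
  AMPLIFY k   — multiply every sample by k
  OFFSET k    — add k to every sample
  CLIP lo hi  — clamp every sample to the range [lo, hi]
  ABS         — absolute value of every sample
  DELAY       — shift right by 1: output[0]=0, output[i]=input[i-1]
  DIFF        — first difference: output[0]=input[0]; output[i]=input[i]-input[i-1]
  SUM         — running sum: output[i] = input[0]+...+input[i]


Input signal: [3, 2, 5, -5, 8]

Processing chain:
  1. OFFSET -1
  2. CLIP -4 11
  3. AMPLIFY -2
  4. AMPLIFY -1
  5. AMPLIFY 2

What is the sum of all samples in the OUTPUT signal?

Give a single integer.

Answer: 40

Derivation:
Input: [3, 2, 5, -5, 8]
Stage 1 (OFFSET -1): 3+-1=2, 2+-1=1, 5+-1=4, -5+-1=-6, 8+-1=7 -> [2, 1, 4, -6, 7]
Stage 2 (CLIP -4 11): clip(2,-4,11)=2, clip(1,-4,11)=1, clip(4,-4,11)=4, clip(-6,-4,11)=-4, clip(7,-4,11)=7 -> [2, 1, 4, -4, 7]
Stage 3 (AMPLIFY -2): 2*-2=-4, 1*-2=-2, 4*-2=-8, -4*-2=8, 7*-2=-14 -> [-4, -2, -8, 8, -14]
Stage 4 (AMPLIFY -1): -4*-1=4, -2*-1=2, -8*-1=8, 8*-1=-8, -14*-1=14 -> [4, 2, 8, -8, 14]
Stage 5 (AMPLIFY 2): 4*2=8, 2*2=4, 8*2=16, -8*2=-16, 14*2=28 -> [8, 4, 16, -16, 28]
Output sum: 40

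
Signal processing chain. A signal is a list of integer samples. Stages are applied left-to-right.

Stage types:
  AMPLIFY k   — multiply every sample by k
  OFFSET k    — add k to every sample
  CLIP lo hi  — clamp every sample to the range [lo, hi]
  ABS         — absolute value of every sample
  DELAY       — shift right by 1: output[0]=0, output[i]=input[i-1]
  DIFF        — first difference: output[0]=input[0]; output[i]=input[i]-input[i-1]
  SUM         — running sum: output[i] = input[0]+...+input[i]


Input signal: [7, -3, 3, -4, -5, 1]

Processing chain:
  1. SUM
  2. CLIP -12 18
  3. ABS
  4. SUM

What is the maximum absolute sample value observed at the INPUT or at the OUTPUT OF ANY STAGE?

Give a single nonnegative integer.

Input: [7, -3, 3, -4, -5, 1] (max |s|=7)
Stage 1 (SUM): sum[0..0]=7, sum[0..1]=4, sum[0..2]=7, sum[0..3]=3, sum[0..4]=-2, sum[0..5]=-1 -> [7, 4, 7, 3, -2, -1] (max |s|=7)
Stage 2 (CLIP -12 18): clip(7,-12,18)=7, clip(4,-12,18)=4, clip(7,-12,18)=7, clip(3,-12,18)=3, clip(-2,-12,18)=-2, clip(-1,-12,18)=-1 -> [7, 4, 7, 3, -2, -1] (max |s|=7)
Stage 3 (ABS): |7|=7, |4|=4, |7|=7, |3|=3, |-2|=2, |-1|=1 -> [7, 4, 7, 3, 2, 1] (max |s|=7)
Stage 4 (SUM): sum[0..0]=7, sum[0..1]=11, sum[0..2]=18, sum[0..3]=21, sum[0..4]=23, sum[0..5]=24 -> [7, 11, 18, 21, 23, 24] (max |s|=24)
Overall max amplitude: 24

Answer: 24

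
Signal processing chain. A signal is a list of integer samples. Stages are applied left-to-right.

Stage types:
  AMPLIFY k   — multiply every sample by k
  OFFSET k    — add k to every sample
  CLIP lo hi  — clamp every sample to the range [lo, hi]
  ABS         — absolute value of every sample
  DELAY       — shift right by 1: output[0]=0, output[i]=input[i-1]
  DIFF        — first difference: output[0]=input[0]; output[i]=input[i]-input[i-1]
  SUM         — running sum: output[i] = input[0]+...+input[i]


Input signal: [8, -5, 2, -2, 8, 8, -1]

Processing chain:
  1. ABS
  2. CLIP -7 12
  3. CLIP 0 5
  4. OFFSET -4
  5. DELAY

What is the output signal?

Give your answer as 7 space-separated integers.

Answer: 0 1 1 -2 -2 1 1

Derivation:
Input: [8, -5, 2, -2, 8, 8, -1]
Stage 1 (ABS): |8|=8, |-5|=5, |2|=2, |-2|=2, |8|=8, |8|=8, |-1|=1 -> [8, 5, 2, 2, 8, 8, 1]
Stage 2 (CLIP -7 12): clip(8,-7,12)=8, clip(5,-7,12)=5, clip(2,-7,12)=2, clip(2,-7,12)=2, clip(8,-7,12)=8, clip(8,-7,12)=8, clip(1,-7,12)=1 -> [8, 5, 2, 2, 8, 8, 1]
Stage 3 (CLIP 0 5): clip(8,0,5)=5, clip(5,0,5)=5, clip(2,0,5)=2, clip(2,0,5)=2, clip(8,0,5)=5, clip(8,0,5)=5, clip(1,0,5)=1 -> [5, 5, 2, 2, 5, 5, 1]
Stage 4 (OFFSET -4): 5+-4=1, 5+-4=1, 2+-4=-2, 2+-4=-2, 5+-4=1, 5+-4=1, 1+-4=-3 -> [1, 1, -2, -2, 1, 1, -3]
Stage 5 (DELAY): [0, 1, 1, -2, -2, 1, 1] = [0, 1, 1, -2, -2, 1, 1] -> [0, 1, 1, -2, -2, 1, 1]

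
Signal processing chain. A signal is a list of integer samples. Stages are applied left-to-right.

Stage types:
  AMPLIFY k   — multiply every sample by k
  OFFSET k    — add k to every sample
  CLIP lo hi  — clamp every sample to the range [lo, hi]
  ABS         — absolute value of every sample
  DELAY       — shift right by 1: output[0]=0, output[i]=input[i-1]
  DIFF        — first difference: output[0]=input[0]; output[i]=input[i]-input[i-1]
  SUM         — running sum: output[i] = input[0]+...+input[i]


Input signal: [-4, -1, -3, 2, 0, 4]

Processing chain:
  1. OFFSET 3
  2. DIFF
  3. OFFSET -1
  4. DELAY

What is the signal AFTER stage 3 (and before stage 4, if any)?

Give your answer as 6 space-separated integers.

Answer: -2 2 -3 4 -3 3

Derivation:
Input: [-4, -1, -3, 2, 0, 4]
Stage 1 (OFFSET 3): -4+3=-1, -1+3=2, -3+3=0, 2+3=5, 0+3=3, 4+3=7 -> [-1, 2, 0, 5, 3, 7]
Stage 2 (DIFF): s[0]=-1, 2--1=3, 0-2=-2, 5-0=5, 3-5=-2, 7-3=4 -> [-1, 3, -2, 5, -2, 4]
Stage 3 (OFFSET -1): -1+-1=-2, 3+-1=2, -2+-1=-3, 5+-1=4, -2+-1=-3, 4+-1=3 -> [-2, 2, -3, 4, -3, 3]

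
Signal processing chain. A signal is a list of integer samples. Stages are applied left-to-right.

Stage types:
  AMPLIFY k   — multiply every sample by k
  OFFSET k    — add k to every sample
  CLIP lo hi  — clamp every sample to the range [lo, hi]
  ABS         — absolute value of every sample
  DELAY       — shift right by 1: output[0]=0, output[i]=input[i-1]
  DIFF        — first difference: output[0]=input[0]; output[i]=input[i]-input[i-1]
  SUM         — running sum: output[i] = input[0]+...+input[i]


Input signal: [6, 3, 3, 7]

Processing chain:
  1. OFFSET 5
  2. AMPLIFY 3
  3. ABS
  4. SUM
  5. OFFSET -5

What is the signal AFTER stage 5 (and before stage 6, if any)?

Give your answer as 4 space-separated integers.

Answer: 28 52 76 112

Derivation:
Input: [6, 3, 3, 7]
Stage 1 (OFFSET 5): 6+5=11, 3+5=8, 3+5=8, 7+5=12 -> [11, 8, 8, 12]
Stage 2 (AMPLIFY 3): 11*3=33, 8*3=24, 8*3=24, 12*3=36 -> [33, 24, 24, 36]
Stage 3 (ABS): |33|=33, |24|=24, |24|=24, |36|=36 -> [33, 24, 24, 36]
Stage 4 (SUM): sum[0..0]=33, sum[0..1]=57, sum[0..2]=81, sum[0..3]=117 -> [33, 57, 81, 117]
Stage 5 (OFFSET -5): 33+-5=28, 57+-5=52, 81+-5=76, 117+-5=112 -> [28, 52, 76, 112]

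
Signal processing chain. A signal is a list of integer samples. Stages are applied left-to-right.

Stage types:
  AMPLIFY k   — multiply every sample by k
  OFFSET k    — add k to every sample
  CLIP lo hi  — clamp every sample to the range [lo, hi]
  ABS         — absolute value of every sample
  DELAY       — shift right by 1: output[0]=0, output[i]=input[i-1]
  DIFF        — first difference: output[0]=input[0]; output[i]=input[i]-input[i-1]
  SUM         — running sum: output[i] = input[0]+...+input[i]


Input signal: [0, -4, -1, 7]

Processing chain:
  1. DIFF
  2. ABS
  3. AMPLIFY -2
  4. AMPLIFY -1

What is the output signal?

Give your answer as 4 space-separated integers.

Input: [0, -4, -1, 7]
Stage 1 (DIFF): s[0]=0, -4-0=-4, -1--4=3, 7--1=8 -> [0, -4, 3, 8]
Stage 2 (ABS): |0|=0, |-4|=4, |3|=3, |8|=8 -> [0, 4, 3, 8]
Stage 3 (AMPLIFY -2): 0*-2=0, 4*-2=-8, 3*-2=-6, 8*-2=-16 -> [0, -8, -6, -16]
Stage 4 (AMPLIFY -1): 0*-1=0, -8*-1=8, -6*-1=6, -16*-1=16 -> [0, 8, 6, 16]

Answer: 0 8 6 16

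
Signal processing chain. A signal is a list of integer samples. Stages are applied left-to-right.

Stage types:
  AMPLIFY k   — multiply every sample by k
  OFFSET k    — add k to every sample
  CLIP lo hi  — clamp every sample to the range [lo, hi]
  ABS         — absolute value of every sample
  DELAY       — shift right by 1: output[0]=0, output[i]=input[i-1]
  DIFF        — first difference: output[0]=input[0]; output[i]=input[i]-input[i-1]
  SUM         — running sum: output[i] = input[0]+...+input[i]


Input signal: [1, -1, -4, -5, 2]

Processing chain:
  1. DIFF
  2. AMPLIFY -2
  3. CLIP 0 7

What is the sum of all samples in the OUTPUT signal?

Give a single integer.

Answer: 12

Derivation:
Input: [1, -1, -4, -5, 2]
Stage 1 (DIFF): s[0]=1, -1-1=-2, -4--1=-3, -5--4=-1, 2--5=7 -> [1, -2, -3, -1, 7]
Stage 2 (AMPLIFY -2): 1*-2=-2, -2*-2=4, -3*-2=6, -1*-2=2, 7*-2=-14 -> [-2, 4, 6, 2, -14]
Stage 3 (CLIP 0 7): clip(-2,0,7)=0, clip(4,0,7)=4, clip(6,0,7)=6, clip(2,0,7)=2, clip(-14,0,7)=0 -> [0, 4, 6, 2, 0]
Output sum: 12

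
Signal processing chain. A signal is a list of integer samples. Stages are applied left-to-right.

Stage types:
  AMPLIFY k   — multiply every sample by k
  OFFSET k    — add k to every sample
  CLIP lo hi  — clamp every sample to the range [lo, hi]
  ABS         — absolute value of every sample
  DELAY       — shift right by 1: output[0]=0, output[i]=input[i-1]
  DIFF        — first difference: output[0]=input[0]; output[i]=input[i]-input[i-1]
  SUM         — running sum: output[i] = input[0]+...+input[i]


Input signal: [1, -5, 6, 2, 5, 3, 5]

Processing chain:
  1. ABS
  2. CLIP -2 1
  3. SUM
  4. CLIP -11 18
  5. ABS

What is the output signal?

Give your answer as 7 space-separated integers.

Answer: 1 2 3 4 5 6 7

Derivation:
Input: [1, -5, 6, 2, 5, 3, 5]
Stage 1 (ABS): |1|=1, |-5|=5, |6|=6, |2|=2, |5|=5, |3|=3, |5|=5 -> [1, 5, 6, 2, 5, 3, 5]
Stage 2 (CLIP -2 1): clip(1,-2,1)=1, clip(5,-2,1)=1, clip(6,-2,1)=1, clip(2,-2,1)=1, clip(5,-2,1)=1, clip(3,-2,1)=1, clip(5,-2,1)=1 -> [1, 1, 1, 1, 1, 1, 1]
Stage 3 (SUM): sum[0..0]=1, sum[0..1]=2, sum[0..2]=3, sum[0..3]=4, sum[0..4]=5, sum[0..5]=6, sum[0..6]=7 -> [1, 2, 3, 4, 5, 6, 7]
Stage 4 (CLIP -11 18): clip(1,-11,18)=1, clip(2,-11,18)=2, clip(3,-11,18)=3, clip(4,-11,18)=4, clip(5,-11,18)=5, clip(6,-11,18)=6, clip(7,-11,18)=7 -> [1, 2, 3, 4, 5, 6, 7]
Stage 5 (ABS): |1|=1, |2|=2, |3|=3, |4|=4, |5|=5, |6|=6, |7|=7 -> [1, 2, 3, 4, 5, 6, 7]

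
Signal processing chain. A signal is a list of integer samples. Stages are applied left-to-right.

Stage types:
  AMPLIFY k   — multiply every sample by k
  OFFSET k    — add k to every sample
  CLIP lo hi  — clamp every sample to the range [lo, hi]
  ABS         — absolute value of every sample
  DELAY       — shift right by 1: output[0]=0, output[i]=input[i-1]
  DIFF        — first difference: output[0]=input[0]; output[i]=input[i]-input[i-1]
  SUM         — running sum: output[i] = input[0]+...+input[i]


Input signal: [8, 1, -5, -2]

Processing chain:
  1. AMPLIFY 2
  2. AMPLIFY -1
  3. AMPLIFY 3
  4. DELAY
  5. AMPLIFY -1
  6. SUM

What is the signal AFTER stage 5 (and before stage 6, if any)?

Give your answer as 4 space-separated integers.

Answer: 0 48 6 -30

Derivation:
Input: [8, 1, -5, -2]
Stage 1 (AMPLIFY 2): 8*2=16, 1*2=2, -5*2=-10, -2*2=-4 -> [16, 2, -10, -4]
Stage 2 (AMPLIFY -1): 16*-1=-16, 2*-1=-2, -10*-1=10, -4*-1=4 -> [-16, -2, 10, 4]
Stage 3 (AMPLIFY 3): -16*3=-48, -2*3=-6, 10*3=30, 4*3=12 -> [-48, -6, 30, 12]
Stage 4 (DELAY): [0, -48, -6, 30] = [0, -48, -6, 30] -> [0, -48, -6, 30]
Stage 5 (AMPLIFY -1): 0*-1=0, -48*-1=48, -6*-1=6, 30*-1=-30 -> [0, 48, 6, -30]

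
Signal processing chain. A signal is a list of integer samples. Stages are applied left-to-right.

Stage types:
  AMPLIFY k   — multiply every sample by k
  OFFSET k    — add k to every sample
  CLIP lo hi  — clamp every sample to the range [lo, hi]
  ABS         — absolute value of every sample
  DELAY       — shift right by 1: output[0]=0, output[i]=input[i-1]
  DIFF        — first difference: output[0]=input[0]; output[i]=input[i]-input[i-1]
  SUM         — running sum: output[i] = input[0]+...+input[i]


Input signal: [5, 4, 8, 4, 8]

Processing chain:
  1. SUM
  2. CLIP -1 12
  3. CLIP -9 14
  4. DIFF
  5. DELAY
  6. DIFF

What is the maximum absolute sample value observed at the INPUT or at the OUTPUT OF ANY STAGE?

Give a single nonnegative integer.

Input: [5, 4, 8, 4, 8] (max |s|=8)
Stage 1 (SUM): sum[0..0]=5, sum[0..1]=9, sum[0..2]=17, sum[0..3]=21, sum[0..4]=29 -> [5, 9, 17, 21, 29] (max |s|=29)
Stage 2 (CLIP -1 12): clip(5,-1,12)=5, clip(9,-1,12)=9, clip(17,-1,12)=12, clip(21,-1,12)=12, clip(29,-1,12)=12 -> [5, 9, 12, 12, 12] (max |s|=12)
Stage 3 (CLIP -9 14): clip(5,-9,14)=5, clip(9,-9,14)=9, clip(12,-9,14)=12, clip(12,-9,14)=12, clip(12,-9,14)=12 -> [5, 9, 12, 12, 12] (max |s|=12)
Stage 4 (DIFF): s[0]=5, 9-5=4, 12-9=3, 12-12=0, 12-12=0 -> [5, 4, 3, 0, 0] (max |s|=5)
Stage 5 (DELAY): [0, 5, 4, 3, 0] = [0, 5, 4, 3, 0] -> [0, 5, 4, 3, 0] (max |s|=5)
Stage 6 (DIFF): s[0]=0, 5-0=5, 4-5=-1, 3-4=-1, 0-3=-3 -> [0, 5, -1, -1, -3] (max |s|=5)
Overall max amplitude: 29

Answer: 29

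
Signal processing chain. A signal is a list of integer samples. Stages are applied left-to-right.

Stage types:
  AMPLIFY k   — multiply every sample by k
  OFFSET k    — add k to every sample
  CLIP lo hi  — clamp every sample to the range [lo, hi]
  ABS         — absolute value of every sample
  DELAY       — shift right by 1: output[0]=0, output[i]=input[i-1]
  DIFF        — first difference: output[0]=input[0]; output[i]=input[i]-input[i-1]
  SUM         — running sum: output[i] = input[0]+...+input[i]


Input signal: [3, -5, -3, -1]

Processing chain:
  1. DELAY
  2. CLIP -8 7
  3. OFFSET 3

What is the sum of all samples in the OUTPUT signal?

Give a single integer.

Input: [3, -5, -3, -1]
Stage 1 (DELAY): [0, 3, -5, -3] = [0, 3, -5, -3] -> [0, 3, -5, -3]
Stage 2 (CLIP -8 7): clip(0,-8,7)=0, clip(3,-8,7)=3, clip(-5,-8,7)=-5, clip(-3,-8,7)=-3 -> [0, 3, -5, -3]
Stage 3 (OFFSET 3): 0+3=3, 3+3=6, -5+3=-2, -3+3=0 -> [3, 6, -2, 0]
Output sum: 7

Answer: 7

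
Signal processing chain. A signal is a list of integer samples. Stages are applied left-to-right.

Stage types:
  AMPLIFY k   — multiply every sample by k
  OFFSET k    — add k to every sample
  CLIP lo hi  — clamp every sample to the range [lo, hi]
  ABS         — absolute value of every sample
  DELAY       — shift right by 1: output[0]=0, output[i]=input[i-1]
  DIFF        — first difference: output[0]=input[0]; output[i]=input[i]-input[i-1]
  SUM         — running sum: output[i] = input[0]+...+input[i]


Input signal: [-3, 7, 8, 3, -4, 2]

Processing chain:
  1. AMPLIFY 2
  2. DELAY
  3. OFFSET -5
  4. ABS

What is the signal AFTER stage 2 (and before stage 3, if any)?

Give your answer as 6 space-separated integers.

Answer: 0 -6 14 16 6 -8

Derivation:
Input: [-3, 7, 8, 3, -4, 2]
Stage 1 (AMPLIFY 2): -3*2=-6, 7*2=14, 8*2=16, 3*2=6, -4*2=-8, 2*2=4 -> [-6, 14, 16, 6, -8, 4]
Stage 2 (DELAY): [0, -6, 14, 16, 6, -8] = [0, -6, 14, 16, 6, -8] -> [0, -6, 14, 16, 6, -8]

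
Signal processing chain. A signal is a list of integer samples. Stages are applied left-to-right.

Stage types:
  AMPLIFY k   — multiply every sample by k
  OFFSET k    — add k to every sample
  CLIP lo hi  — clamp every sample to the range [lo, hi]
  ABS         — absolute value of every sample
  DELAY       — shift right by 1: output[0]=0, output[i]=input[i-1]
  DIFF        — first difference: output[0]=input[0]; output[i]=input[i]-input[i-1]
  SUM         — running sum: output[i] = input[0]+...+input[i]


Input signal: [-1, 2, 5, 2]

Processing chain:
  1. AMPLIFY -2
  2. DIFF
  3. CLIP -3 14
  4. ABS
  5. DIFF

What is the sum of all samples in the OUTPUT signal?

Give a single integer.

Answer: 6

Derivation:
Input: [-1, 2, 5, 2]
Stage 1 (AMPLIFY -2): -1*-2=2, 2*-2=-4, 5*-2=-10, 2*-2=-4 -> [2, -4, -10, -4]
Stage 2 (DIFF): s[0]=2, -4-2=-6, -10--4=-6, -4--10=6 -> [2, -6, -6, 6]
Stage 3 (CLIP -3 14): clip(2,-3,14)=2, clip(-6,-3,14)=-3, clip(-6,-3,14)=-3, clip(6,-3,14)=6 -> [2, -3, -3, 6]
Stage 4 (ABS): |2|=2, |-3|=3, |-3|=3, |6|=6 -> [2, 3, 3, 6]
Stage 5 (DIFF): s[0]=2, 3-2=1, 3-3=0, 6-3=3 -> [2, 1, 0, 3]
Output sum: 6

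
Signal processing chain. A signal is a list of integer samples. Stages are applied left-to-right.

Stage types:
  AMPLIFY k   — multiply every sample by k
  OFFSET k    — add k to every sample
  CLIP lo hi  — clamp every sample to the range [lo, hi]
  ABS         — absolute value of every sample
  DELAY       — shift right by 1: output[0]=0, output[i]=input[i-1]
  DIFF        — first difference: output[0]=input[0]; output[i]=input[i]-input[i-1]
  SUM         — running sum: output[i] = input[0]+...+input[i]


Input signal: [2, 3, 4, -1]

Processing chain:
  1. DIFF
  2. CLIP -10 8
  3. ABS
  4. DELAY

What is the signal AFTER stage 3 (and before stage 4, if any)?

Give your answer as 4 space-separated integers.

Input: [2, 3, 4, -1]
Stage 1 (DIFF): s[0]=2, 3-2=1, 4-3=1, -1-4=-5 -> [2, 1, 1, -5]
Stage 2 (CLIP -10 8): clip(2,-10,8)=2, clip(1,-10,8)=1, clip(1,-10,8)=1, clip(-5,-10,8)=-5 -> [2, 1, 1, -5]
Stage 3 (ABS): |2|=2, |1|=1, |1|=1, |-5|=5 -> [2, 1, 1, 5]

Answer: 2 1 1 5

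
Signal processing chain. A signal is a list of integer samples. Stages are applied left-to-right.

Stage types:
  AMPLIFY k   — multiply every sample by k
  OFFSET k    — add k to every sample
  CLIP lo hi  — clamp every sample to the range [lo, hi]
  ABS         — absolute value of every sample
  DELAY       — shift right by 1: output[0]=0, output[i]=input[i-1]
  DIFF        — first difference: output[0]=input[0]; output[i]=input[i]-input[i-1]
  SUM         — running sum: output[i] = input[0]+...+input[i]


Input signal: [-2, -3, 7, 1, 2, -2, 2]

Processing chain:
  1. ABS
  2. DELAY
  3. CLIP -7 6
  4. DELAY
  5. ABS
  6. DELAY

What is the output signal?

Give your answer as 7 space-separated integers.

Answer: 0 0 0 2 3 6 1

Derivation:
Input: [-2, -3, 7, 1, 2, -2, 2]
Stage 1 (ABS): |-2|=2, |-3|=3, |7|=7, |1|=1, |2|=2, |-2|=2, |2|=2 -> [2, 3, 7, 1, 2, 2, 2]
Stage 2 (DELAY): [0, 2, 3, 7, 1, 2, 2] = [0, 2, 3, 7, 1, 2, 2] -> [0, 2, 3, 7, 1, 2, 2]
Stage 3 (CLIP -7 6): clip(0,-7,6)=0, clip(2,-7,6)=2, clip(3,-7,6)=3, clip(7,-7,6)=6, clip(1,-7,6)=1, clip(2,-7,6)=2, clip(2,-7,6)=2 -> [0, 2, 3, 6, 1, 2, 2]
Stage 4 (DELAY): [0, 0, 2, 3, 6, 1, 2] = [0, 0, 2, 3, 6, 1, 2] -> [0, 0, 2, 3, 6, 1, 2]
Stage 5 (ABS): |0|=0, |0|=0, |2|=2, |3|=3, |6|=6, |1|=1, |2|=2 -> [0, 0, 2, 3, 6, 1, 2]
Stage 6 (DELAY): [0, 0, 0, 2, 3, 6, 1] = [0, 0, 0, 2, 3, 6, 1] -> [0, 0, 0, 2, 3, 6, 1]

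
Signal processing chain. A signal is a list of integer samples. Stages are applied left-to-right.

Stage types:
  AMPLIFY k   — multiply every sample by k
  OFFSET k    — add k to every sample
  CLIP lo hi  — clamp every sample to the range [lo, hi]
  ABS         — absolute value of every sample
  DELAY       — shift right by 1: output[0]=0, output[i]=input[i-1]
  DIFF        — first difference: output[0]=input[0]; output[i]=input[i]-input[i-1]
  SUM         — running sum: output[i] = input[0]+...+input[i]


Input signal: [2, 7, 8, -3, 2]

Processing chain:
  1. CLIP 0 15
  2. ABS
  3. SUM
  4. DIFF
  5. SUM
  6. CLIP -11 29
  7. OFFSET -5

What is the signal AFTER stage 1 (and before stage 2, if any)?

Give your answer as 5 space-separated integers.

Input: [2, 7, 8, -3, 2]
Stage 1 (CLIP 0 15): clip(2,0,15)=2, clip(7,0,15)=7, clip(8,0,15)=8, clip(-3,0,15)=0, clip(2,0,15)=2 -> [2, 7, 8, 0, 2]

Answer: 2 7 8 0 2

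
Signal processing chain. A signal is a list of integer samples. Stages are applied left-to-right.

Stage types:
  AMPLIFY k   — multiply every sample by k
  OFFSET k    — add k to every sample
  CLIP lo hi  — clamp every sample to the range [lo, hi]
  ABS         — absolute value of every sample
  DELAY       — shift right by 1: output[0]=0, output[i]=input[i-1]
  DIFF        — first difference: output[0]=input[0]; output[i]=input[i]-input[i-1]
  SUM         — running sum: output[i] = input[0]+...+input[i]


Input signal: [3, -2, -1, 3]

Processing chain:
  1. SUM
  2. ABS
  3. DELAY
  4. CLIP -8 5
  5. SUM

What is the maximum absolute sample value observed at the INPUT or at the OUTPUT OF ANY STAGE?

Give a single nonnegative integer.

Input: [3, -2, -1, 3] (max |s|=3)
Stage 1 (SUM): sum[0..0]=3, sum[0..1]=1, sum[0..2]=0, sum[0..3]=3 -> [3, 1, 0, 3] (max |s|=3)
Stage 2 (ABS): |3|=3, |1|=1, |0|=0, |3|=3 -> [3, 1, 0, 3] (max |s|=3)
Stage 3 (DELAY): [0, 3, 1, 0] = [0, 3, 1, 0] -> [0, 3, 1, 0] (max |s|=3)
Stage 4 (CLIP -8 5): clip(0,-8,5)=0, clip(3,-8,5)=3, clip(1,-8,5)=1, clip(0,-8,5)=0 -> [0, 3, 1, 0] (max |s|=3)
Stage 5 (SUM): sum[0..0]=0, sum[0..1]=3, sum[0..2]=4, sum[0..3]=4 -> [0, 3, 4, 4] (max |s|=4)
Overall max amplitude: 4

Answer: 4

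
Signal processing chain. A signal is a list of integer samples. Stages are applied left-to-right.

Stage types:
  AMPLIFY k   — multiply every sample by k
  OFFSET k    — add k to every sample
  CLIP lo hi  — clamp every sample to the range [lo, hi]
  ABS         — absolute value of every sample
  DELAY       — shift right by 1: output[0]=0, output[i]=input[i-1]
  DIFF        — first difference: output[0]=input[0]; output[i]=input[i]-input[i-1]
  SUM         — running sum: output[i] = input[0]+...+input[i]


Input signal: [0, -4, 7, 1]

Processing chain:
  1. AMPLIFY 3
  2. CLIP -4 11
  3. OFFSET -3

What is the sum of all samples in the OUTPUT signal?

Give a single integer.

Answer: -2

Derivation:
Input: [0, -4, 7, 1]
Stage 1 (AMPLIFY 3): 0*3=0, -4*3=-12, 7*3=21, 1*3=3 -> [0, -12, 21, 3]
Stage 2 (CLIP -4 11): clip(0,-4,11)=0, clip(-12,-4,11)=-4, clip(21,-4,11)=11, clip(3,-4,11)=3 -> [0, -4, 11, 3]
Stage 3 (OFFSET -3): 0+-3=-3, -4+-3=-7, 11+-3=8, 3+-3=0 -> [-3, -7, 8, 0]
Output sum: -2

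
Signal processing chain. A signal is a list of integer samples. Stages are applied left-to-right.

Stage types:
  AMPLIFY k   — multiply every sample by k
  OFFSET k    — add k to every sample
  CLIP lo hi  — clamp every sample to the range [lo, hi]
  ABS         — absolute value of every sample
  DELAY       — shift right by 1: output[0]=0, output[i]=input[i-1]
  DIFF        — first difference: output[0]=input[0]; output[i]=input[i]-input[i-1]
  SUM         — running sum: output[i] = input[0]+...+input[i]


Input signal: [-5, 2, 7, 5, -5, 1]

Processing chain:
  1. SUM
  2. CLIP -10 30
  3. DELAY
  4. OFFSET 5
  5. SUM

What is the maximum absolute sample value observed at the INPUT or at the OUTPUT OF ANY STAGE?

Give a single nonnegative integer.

Answer: 39

Derivation:
Input: [-5, 2, 7, 5, -5, 1] (max |s|=7)
Stage 1 (SUM): sum[0..0]=-5, sum[0..1]=-3, sum[0..2]=4, sum[0..3]=9, sum[0..4]=4, sum[0..5]=5 -> [-5, -3, 4, 9, 4, 5] (max |s|=9)
Stage 2 (CLIP -10 30): clip(-5,-10,30)=-5, clip(-3,-10,30)=-3, clip(4,-10,30)=4, clip(9,-10,30)=9, clip(4,-10,30)=4, clip(5,-10,30)=5 -> [-5, -3, 4, 9, 4, 5] (max |s|=9)
Stage 3 (DELAY): [0, -5, -3, 4, 9, 4] = [0, -5, -3, 4, 9, 4] -> [0, -5, -3, 4, 9, 4] (max |s|=9)
Stage 4 (OFFSET 5): 0+5=5, -5+5=0, -3+5=2, 4+5=9, 9+5=14, 4+5=9 -> [5, 0, 2, 9, 14, 9] (max |s|=14)
Stage 5 (SUM): sum[0..0]=5, sum[0..1]=5, sum[0..2]=7, sum[0..3]=16, sum[0..4]=30, sum[0..5]=39 -> [5, 5, 7, 16, 30, 39] (max |s|=39)
Overall max amplitude: 39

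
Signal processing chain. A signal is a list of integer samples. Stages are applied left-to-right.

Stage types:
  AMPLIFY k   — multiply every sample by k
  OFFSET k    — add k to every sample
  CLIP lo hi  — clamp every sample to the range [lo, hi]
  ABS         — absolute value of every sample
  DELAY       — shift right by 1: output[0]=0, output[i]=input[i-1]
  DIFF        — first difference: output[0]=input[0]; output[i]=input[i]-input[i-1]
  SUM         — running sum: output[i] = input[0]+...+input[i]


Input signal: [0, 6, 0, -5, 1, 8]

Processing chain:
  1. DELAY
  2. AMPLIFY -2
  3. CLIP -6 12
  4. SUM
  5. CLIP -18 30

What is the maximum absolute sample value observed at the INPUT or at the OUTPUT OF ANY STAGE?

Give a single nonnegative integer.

Answer: 12

Derivation:
Input: [0, 6, 0, -5, 1, 8] (max |s|=8)
Stage 1 (DELAY): [0, 0, 6, 0, -5, 1] = [0, 0, 6, 0, -5, 1] -> [0, 0, 6, 0, -5, 1] (max |s|=6)
Stage 2 (AMPLIFY -2): 0*-2=0, 0*-2=0, 6*-2=-12, 0*-2=0, -5*-2=10, 1*-2=-2 -> [0, 0, -12, 0, 10, -2] (max |s|=12)
Stage 3 (CLIP -6 12): clip(0,-6,12)=0, clip(0,-6,12)=0, clip(-12,-6,12)=-6, clip(0,-6,12)=0, clip(10,-6,12)=10, clip(-2,-6,12)=-2 -> [0, 0, -6, 0, 10, -2] (max |s|=10)
Stage 4 (SUM): sum[0..0]=0, sum[0..1]=0, sum[0..2]=-6, sum[0..3]=-6, sum[0..4]=4, sum[0..5]=2 -> [0, 0, -6, -6, 4, 2] (max |s|=6)
Stage 5 (CLIP -18 30): clip(0,-18,30)=0, clip(0,-18,30)=0, clip(-6,-18,30)=-6, clip(-6,-18,30)=-6, clip(4,-18,30)=4, clip(2,-18,30)=2 -> [0, 0, -6, -6, 4, 2] (max |s|=6)
Overall max amplitude: 12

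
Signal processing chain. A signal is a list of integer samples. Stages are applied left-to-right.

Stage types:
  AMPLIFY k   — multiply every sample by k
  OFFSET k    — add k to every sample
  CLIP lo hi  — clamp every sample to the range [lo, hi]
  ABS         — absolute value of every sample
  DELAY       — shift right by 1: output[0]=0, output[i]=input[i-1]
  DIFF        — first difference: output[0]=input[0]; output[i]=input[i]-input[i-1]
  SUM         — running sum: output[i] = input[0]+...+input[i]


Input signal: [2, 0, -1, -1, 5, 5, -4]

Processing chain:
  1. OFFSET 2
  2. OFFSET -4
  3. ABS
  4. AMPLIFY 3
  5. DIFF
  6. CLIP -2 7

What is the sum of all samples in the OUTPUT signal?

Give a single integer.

Input: [2, 0, -1, -1, 5, 5, -4]
Stage 1 (OFFSET 2): 2+2=4, 0+2=2, -1+2=1, -1+2=1, 5+2=7, 5+2=7, -4+2=-2 -> [4, 2, 1, 1, 7, 7, -2]
Stage 2 (OFFSET -4): 4+-4=0, 2+-4=-2, 1+-4=-3, 1+-4=-3, 7+-4=3, 7+-4=3, -2+-4=-6 -> [0, -2, -3, -3, 3, 3, -6]
Stage 3 (ABS): |0|=0, |-2|=2, |-3|=3, |-3|=3, |3|=3, |3|=3, |-6|=6 -> [0, 2, 3, 3, 3, 3, 6]
Stage 4 (AMPLIFY 3): 0*3=0, 2*3=6, 3*3=9, 3*3=9, 3*3=9, 3*3=9, 6*3=18 -> [0, 6, 9, 9, 9, 9, 18]
Stage 5 (DIFF): s[0]=0, 6-0=6, 9-6=3, 9-9=0, 9-9=0, 9-9=0, 18-9=9 -> [0, 6, 3, 0, 0, 0, 9]
Stage 6 (CLIP -2 7): clip(0,-2,7)=0, clip(6,-2,7)=6, clip(3,-2,7)=3, clip(0,-2,7)=0, clip(0,-2,7)=0, clip(0,-2,7)=0, clip(9,-2,7)=7 -> [0, 6, 3, 0, 0, 0, 7]
Output sum: 16

Answer: 16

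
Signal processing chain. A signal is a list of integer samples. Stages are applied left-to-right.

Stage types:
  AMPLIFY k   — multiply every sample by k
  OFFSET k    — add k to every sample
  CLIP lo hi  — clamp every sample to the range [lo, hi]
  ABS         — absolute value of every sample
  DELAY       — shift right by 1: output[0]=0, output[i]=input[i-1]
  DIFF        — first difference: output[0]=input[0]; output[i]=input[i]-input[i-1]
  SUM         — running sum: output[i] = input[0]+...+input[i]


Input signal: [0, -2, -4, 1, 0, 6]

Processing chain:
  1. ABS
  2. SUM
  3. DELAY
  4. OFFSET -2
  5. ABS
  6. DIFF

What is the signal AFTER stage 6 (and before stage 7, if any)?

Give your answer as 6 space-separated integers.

Input: [0, -2, -4, 1, 0, 6]
Stage 1 (ABS): |0|=0, |-2|=2, |-4|=4, |1|=1, |0|=0, |6|=6 -> [0, 2, 4, 1, 0, 6]
Stage 2 (SUM): sum[0..0]=0, sum[0..1]=2, sum[0..2]=6, sum[0..3]=7, sum[0..4]=7, sum[0..5]=13 -> [0, 2, 6, 7, 7, 13]
Stage 3 (DELAY): [0, 0, 2, 6, 7, 7] = [0, 0, 2, 6, 7, 7] -> [0, 0, 2, 6, 7, 7]
Stage 4 (OFFSET -2): 0+-2=-2, 0+-2=-2, 2+-2=0, 6+-2=4, 7+-2=5, 7+-2=5 -> [-2, -2, 0, 4, 5, 5]
Stage 5 (ABS): |-2|=2, |-2|=2, |0|=0, |4|=4, |5|=5, |5|=5 -> [2, 2, 0, 4, 5, 5]
Stage 6 (DIFF): s[0]=2, 2-2=0, 0-2=-2, 4-0=4, 5-4=1, 5-5=0 -> [2, 0, -2, 4, 1, 0]

Answer: 2 0 -2 4 1 0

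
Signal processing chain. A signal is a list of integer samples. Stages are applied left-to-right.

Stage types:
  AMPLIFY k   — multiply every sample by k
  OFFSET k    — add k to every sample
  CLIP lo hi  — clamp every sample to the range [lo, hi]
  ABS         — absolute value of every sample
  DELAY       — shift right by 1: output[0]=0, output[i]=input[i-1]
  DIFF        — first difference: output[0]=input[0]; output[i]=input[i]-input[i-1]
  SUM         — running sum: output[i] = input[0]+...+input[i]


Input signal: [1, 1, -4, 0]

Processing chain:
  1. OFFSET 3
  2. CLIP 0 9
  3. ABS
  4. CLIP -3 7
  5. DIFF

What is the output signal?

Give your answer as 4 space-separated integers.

Answer: 4 0 -4 3

Derivation:
Input: [1, 1, -4, 0]
Stage 1 (OFFSET 3): 1+3=4, 1+3=4, -4+3=-1, 0+3=3 -> [4, 4, -1, 3]
Stage 2 (CLIP 0 9): clip(4,0,9)=4, clip(4,0,9)=4, clip(-1,0,9)=0, clip(3,0,9)=3 -> [4, 4, 0, 3]
Stage 3 (ABS): |4|=4, |4|=4, |0|=0, |3|=3 -> [4, 4, 0, 3]
Stage 4 (CLIP -3 7): clip(4,-3,7)=4, clip(4,-3,7)=4, clip(0,-3,7)=0, clip(3,-3,7)=3 -> [4, 4, 0, 3]
Stage 5 (DIFF): s[0]=4, 4-4=0, 0-4=-4, 3-0=3 -> [4, 0, -4, 3]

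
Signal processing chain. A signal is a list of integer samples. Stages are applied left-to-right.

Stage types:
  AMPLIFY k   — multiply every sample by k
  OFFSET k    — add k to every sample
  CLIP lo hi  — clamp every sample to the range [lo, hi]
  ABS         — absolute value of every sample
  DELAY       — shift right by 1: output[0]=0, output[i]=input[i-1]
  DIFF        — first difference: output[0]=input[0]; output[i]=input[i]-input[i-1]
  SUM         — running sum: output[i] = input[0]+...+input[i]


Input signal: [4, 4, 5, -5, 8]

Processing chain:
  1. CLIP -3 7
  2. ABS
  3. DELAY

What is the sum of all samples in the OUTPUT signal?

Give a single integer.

Answer: 16

Derivation:
Input: [4, 4, 5, -5, 8]
Stage 1 (CLIP -3 7): clip(4,-3,7)=4, clip(4,-3,7)=4, clip(5,-3,7)=5, clip(-5,-3,7)=-3, clip(8,-3,7)=7 -> [4, 4, 5, -3, 7]
Stage 2 (ABS): |4|=4, |4|=4, |5|=5, |-3|=3, |7|=7 -> [4, 4, 5, 3, 7]
Stage 3 (DELAY): [0, 4, 4, 5, 3] = [0, 4, 4, 5, 3] -> [0, 4, 4, 5, 3]
Output sum: 16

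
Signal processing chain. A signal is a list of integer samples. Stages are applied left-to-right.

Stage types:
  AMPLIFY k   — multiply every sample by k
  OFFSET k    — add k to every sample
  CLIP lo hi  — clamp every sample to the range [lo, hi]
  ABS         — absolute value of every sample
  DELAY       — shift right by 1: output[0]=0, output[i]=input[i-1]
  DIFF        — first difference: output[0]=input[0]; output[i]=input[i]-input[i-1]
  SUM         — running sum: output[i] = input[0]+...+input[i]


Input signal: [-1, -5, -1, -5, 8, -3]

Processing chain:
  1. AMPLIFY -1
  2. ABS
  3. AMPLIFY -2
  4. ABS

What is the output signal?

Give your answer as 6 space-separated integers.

Input: [-1, -5, -1, -5, 8, -3]
Stage 1 (AMPLIFY -1): -1*-1=1, -5*-1=5, -1*-1=1, -5*-1=5, 8*-1=-8, -3*-1=3 -> [1, 5, 1, 5, -8, 3]
Stage 2 (ABS): |1|=1, |5|=5, |1|=1, |5|=5, |-8|=8, |3|=3 -> [1, 5, 1, 5, 8, 3]
Stage 3 (AMPLIFY -2): 1*-2=-2, 5*-2=-10, 1*-2=-2, 5*-2=-10, 8*-2=-16, 3*-2=-6 -> [-2, -10, -2, -10, -16, -6]
Stage 4 (ABS): |-2|=2, |-10|=10, |-2|=2, |-10|=10, |-16|=16, |-6|=6 -> [2, 10, 2, 10, 16, 6]

Answer: 2 10 2 10 16 6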